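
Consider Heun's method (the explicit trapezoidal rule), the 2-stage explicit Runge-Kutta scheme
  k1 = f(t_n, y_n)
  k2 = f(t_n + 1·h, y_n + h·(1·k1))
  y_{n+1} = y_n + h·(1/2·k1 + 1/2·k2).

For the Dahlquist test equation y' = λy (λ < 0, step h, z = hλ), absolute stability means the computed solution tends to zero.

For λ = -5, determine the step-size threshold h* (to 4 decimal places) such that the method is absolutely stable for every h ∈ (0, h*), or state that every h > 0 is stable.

(-2.0000,0); λ=-5 ⇒ h* = 0.4000.

On y'=λy, z=hλ:
  order 2, 2-stage ⇒ R(z)=1+z+z^2/2
  (e.g. R(-0.97)=0.50045, |R|=0.50045)

Need |R(x)|<1, x<0.
x=-0.97: |R|=0.5005
|R(-2.29)|=1.3321 |R(-1.8)|=0.8200 |R(-0.94)|=0.5018
Bisect:
  x_lo=-2.7589 |R|=2.0468  x_hi=-0.2491 |R|=0.7819
  mid=-1.50398 |R|=0.62700 →hi
  mid=-2.13142 |R|=1.14006 →lo
  mid=-1.81770 |R|=0.83432 →hi
  mid=-1.97456 |R|=0.97489 →hi
  mid=-2.05299 |R|=1.05440 →lo
  mid=-2.01378 |R|=1.01387 →lo
  mid=-1.99417 |R|=0.99419 →hi
  mid=-2.00397 |R|=1.00398 →lo
  ...
  [-2.00014,-1.99999] ⇒ x*=-2.0000
So |R|<1 on (-2.0000, 0).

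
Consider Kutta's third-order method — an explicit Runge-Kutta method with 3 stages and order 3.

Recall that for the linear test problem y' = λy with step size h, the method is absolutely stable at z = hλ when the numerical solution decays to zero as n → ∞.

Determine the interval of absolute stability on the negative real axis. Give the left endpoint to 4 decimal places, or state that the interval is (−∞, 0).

Set f=λy, z=hλ:
  order 3, 3-stage ⇒ R(z)=1+z+z^2/2+z^3/6
  (e.g. R(-0.69)=0.49330, |R|=0.49330)

Solve |R(x)|<1 on ℝ⁻.
x=-0.69: |R|=0.4933
|R(-2.82)|=1.5814 |R(-2.54)|=1.0454 |R(-1.61)|=0.0095
Bisect:
  x_lo=-3.3328 |R|=2.9491  x_hi=-0.0744 |R|=0.9283
  mid=-1.70362 |R|=0.07654 →hi
  mid=-2.51824 |R|=1.00905 →lo
  mid=-2.11093 |R|=0.45064 →hi
  mid=-2.31458 |R|=0.70259 →hi
  mid=-2.41641 |R|=0.84848 →hi
  mid=-2.46732 |R|=0.92686 →hi
  mid=-2.49278 |R|=0.96747 →hi
  ...
  [-2.51287,-2.51267] ⇒ x*=-2.5127
So |R|<1 on (-2.5127, 0).

(-2.5127, 0).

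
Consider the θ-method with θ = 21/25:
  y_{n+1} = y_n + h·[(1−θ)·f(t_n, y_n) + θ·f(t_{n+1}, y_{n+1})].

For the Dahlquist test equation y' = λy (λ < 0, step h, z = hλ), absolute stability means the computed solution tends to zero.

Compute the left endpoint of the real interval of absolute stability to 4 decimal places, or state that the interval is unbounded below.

interval (−∞, 0).

With y'=λy (z=hλ):
  y_{n+1} = y_n + z·[4/25·y_n + 21/25·y_{n+1}] ⇒ (1 − 21/25z)y_{n+1} = (1 + 4/25z)y_n
  Hence R(z) = (1 + 4/25z)/(1 − 21/25z).

Find x<0 with |R(x)|<1.
x=-1.4: |R|=0.3566
x=-2: |R|=0.2537
x=-10: |R|=0.0638
x=-100: |R|=0.1765
θ=21/25≥1/2 ⇒ |1+4/25x|<|1−21/25x| ∀x<0 ⇒ stable on all of ℝ⁻.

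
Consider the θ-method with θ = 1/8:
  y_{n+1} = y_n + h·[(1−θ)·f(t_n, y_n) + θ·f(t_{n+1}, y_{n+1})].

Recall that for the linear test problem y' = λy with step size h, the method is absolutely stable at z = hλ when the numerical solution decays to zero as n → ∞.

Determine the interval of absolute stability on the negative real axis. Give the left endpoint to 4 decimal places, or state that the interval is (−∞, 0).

(-2.6667, 0).

Test eqn y'=λy, z=hλ:
  y_{n+1} = y_n + z·[7/8·y_n + 1/8·y_{n+1}] ⇒ (1 − 1/8z)y_{n+1} = (1 + 7/8z)y_n
  Hence R(z) = (1 + 7/8z)/(1 − 1/8z).

Need |R(x)|<1, x<0.
x=-0.77: |R|=0.2976
R=−1: 1+7/8x = −1+1/8x ⇒ -3/4x=2 ⇒ x=2/(-3/4)=-2.6667
Confirm numerically:
  x=-1.920: |R|=0.54839 <1
  x=-1.765: |R|=0.44598 <1
  x=-1.757: |R|=0.44061 <1
  x=-3.175: |R|=1.27293 >1
  x=-3.148: |R|=1.25906 >1
  x=-2.812: |R|=1.08065 >1
So |R|<1 on (-2.6667, 0).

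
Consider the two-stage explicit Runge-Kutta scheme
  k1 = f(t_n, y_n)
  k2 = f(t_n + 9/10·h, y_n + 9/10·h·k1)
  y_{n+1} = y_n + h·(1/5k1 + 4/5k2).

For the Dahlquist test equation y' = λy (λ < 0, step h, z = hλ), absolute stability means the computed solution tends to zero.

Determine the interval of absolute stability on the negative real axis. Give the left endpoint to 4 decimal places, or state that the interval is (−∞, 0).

z∈(-1.3889,0).

With y'=λy (z=hλ):
  k1=λy_n ⇒ h·k1=z·y_n;  k2=λ(1+9/10z)y_n ⇒ h·k2=z(1+9/10z)y_n
  y_{n+1}/y_n = 1 + 1/5z + 4/5z(1+9/10z) = 1 + z + 18/25z²
  Hence R(z) = 1 + z + 18/25z².

Boundary: |R(x)|=1, x<0.
x=-0.82: |R|=0.6641
R=1: x+18/25x²=0 ⇒ x=−25/18=-1.3889; min R=1−1/(4·18/25)=0.6528>−1
Confirm numerically:
  x=-0.861: |R|=0.67275 <1
  x=-0.772: |R|=0.65711 <1
  x=-0.611: |R|=0.65779 <1
  x=-0.599: |R|=0.65934 <1
  x=-1.499: |R|=1.11884 >1
  x=-1.446: |R|=1.05946 >1
So |R|<1 on (-1.3889, 0).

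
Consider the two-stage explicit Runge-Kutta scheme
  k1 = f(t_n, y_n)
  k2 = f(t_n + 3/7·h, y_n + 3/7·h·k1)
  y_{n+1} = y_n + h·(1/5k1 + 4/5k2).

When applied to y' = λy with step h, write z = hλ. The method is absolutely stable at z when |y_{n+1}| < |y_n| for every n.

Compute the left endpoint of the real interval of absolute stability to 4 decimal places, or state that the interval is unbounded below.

Test eqn y'=λy, z=hλ:
  k1=λy_n ⇒ h·k1=z·y_n;  k2=λ(1+3/7z)y_n ⇒ h·k2=z(1+3/7z)y_n
  y_{n+1}/y_n = 1 + 1/5z + 4/5z(1+3/7z) = 1 + z + 12/35z²
  Hence R(z) = 1 + z + 12/35z².

Solve |R(x)|<1 on ℝ⁻.
x=-0.79: |R|=0.4240
R=1: x+12/35x²=0 ⇒ x=−35/12=-2.9167; min R=1−1/(4·12/35)=0.2708>−1
Confirm numerically:
  x=-2.387: |R|=0.56652 <1
  x=-2.239: |R|=0.47978 <1
  x=-1.354: |R|=0.27457 <1
  x=-3.420: |R|=1.59019 >1
  x=-3.088: |R|=1.18140 >1
  x=-2.965: |R|=1.04913 >1
Interval (-2.9167, 0).

left endpoint -2.9167.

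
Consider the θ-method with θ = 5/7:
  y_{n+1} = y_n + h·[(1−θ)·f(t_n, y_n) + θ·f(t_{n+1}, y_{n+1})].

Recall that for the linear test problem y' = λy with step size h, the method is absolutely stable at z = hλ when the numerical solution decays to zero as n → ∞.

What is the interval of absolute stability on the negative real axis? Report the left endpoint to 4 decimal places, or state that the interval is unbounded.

Set f=λy, z=hλ:
  y_{n+1} = y_n + z·[2/7·y_n + 5/7·y_{n+1}] ⇒ (1 − 5/7z)y_{n+1} = (1 + 2/7z)y_n
  R(z) = (1 + 2/7z)/(1 − 5/7z).

Find x<0 with |R(x)|<1.
x=-1.06: |R|=0.3967
x=-2: |R|=0.1765
x=-10: |R|=0.2281
x=-100: |R|=0.3807
θ=5/7≥1/2 ⇒ |1+2/7x|<|1−5/7x| ∀x<0 ⇒ stable on all of ℝ⁻.

(−∞, 0) — no finite endpoint.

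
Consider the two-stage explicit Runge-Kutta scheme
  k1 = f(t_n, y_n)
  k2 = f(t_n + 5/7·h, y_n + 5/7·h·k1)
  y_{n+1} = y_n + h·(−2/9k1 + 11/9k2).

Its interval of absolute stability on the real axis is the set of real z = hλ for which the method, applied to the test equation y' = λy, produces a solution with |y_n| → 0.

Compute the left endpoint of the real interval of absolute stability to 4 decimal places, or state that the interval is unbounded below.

z* = -1.1455.

Set f=λy, z=hλ:
  k1=λy_n ⇒ h·k1=z·y_n;  k2=λ(1+5/7z)y_n ⇒ h·k2=z(1+5/7z)y_n
  y_{n+1}/y_n = 1 − 2/9z + 11/9z(1+5/7z) = 1 + z + 55/63z²
  so R(z) = 1 + z + 55/63z².

Need |R(x)|<1, x<0.
x=-1.72: |R|=1.8627
R=1: x+55/63x²=0 ⇒ x=−63/55=-1.1455; min R=1−1/(4·55/63)=0.7136>−1
Confirm numerically:
  x=-1.040: |R|=0.90425 <1
  x=-0.894: |R|=0.80375 <1
  x=-0.595: |R|=0.71407 <1
  x=-0.580: |R|=0.71368 <1
  x=-1.553: |R|=1.55255 >1
  x=-1.226: |R|=1.08621 >1
Stable set (-1.1455, 0).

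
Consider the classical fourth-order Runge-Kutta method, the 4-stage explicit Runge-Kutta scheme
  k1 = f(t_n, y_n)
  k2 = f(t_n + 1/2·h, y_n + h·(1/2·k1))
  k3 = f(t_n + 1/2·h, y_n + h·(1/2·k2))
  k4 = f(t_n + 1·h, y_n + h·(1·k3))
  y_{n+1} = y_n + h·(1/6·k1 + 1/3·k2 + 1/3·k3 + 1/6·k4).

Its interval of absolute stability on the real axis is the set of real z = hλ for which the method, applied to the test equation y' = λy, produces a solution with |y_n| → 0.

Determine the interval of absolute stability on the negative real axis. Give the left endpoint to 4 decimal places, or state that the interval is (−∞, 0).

(-2.7853, 0).

With y'=λy (z=hλ):
  order 4, 4-stage ⇒ R(z)=1+z+z^2/2+z^3/6+z^4/24
  (e.g. R(-0.4)=0.67040, |R|=0.67040)

Find x<0 with |R(x)|<1.
x=-0.4: |R|=0.6704
|R(-1.34)|=0.2911 |R(-0.75)|=0.4741 |R(-0.51)|=0.6008
Bisect:
  x_lo=-3.5325 |R|=2.8483  x_hi=-0.3537 |R|=0.7022
  mid=-1.94310 |R|=0.31595 →hi
  mid=-2.73782 |R|=0.93075 →hi
  mid=-3.13517 |R|=1.66903 →lo
  mid=-2.93650 |R|=1.25295 →lo
  mid=-2.83716 |R|=1.08105 →lo
  mid=-2.78749 |R|=1.00331 →lo
  mid=-2.76265 |R|=0.96640 →hi
  mid=-2.77507 |R|=0.98469 →hi
  mid=-2.78128 |R|=0.99396 →hi
  mid=-2.78438 |R|=0.99863 →hi
  ...
  [-2.78535,-2.78516] ⇒ x*=-2.7853
Stable set (-2.7853, 0).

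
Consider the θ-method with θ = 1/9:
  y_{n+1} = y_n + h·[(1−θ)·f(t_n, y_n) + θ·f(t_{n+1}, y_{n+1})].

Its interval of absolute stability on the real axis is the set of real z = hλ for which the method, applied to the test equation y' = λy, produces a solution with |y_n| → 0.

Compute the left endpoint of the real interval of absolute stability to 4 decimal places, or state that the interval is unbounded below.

With y'=λy (z=hλ):
  y_{n+1} = y_n + z·[8/9·y_n + 1/9·y_{n+1}] ⇒ (1 − 1/9z)y_{n+1} = (1 + 8/9z)y_n
  so R(z) = (1 + 8/9z)/(1 − 1/9z).

Solve |R(x)|<1 on ℝ⁻.
x=-0.68: |R|=0.3678
R=−1: 1+8/9x = −1+1/9x ⇒ -7/9x=2 ⇒ x=2/(-7/9)=-2.5714
Confirm numerically:
  x=-2.151: |R|=0.73608 <1
  x=-2.048: |R|=0.66836 <1
  x=-1.219: |R|=0.07359 <1
  x=-2.804: |R|=1.13792 >1
  x=-2.760: |R|=1.11224 >1
Stable set (-2.5714, 0).

left endpoint -2.5714.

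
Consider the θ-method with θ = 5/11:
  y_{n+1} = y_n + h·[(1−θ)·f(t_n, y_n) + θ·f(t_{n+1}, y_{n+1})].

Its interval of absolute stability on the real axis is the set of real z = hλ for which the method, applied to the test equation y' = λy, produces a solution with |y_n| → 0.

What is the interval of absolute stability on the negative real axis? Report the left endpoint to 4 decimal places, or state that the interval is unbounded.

Set f=λy, z=hλ:
  y_{n+1} = y_n + z·[6/11·y_n + 5/11·y_{n+1}] ⇒ (1 − 5/11z)y_{n+1} = (1 + 6/11z)y_n
  so R(z) = (1 + 6/11z)/(1 − 5/11z).

Solve |R(x)|<1 on ℝ⁻.
x=-0.96: |R|=0.3316
R=−1: 1+6/11x = −1+5/11x ⇒ -1/11x=2 ⇒ x=2/(-1/11)=-22.0000
Confirm numerically:
  x=-10.249: |R|=0.81121 <1
  x=-9.246: |R|=0.77714 <1
  x=-8.869: |R|=0.76274 <1
  x=-22.318: |R|=1.00259 >1
  x=-22.271: |R|=1.00221 >1
  x=-22.267: |R|=1.00218 >1
So |R|<1 on (-22.0000, 0).

z∈(-22.0000,0).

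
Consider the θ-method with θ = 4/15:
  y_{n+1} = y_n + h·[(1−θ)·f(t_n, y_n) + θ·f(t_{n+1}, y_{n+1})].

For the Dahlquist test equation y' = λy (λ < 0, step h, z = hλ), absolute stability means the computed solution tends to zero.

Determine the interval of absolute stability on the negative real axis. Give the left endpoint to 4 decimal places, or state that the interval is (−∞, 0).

On y'=λy, z=hλ:
  y_{n+1} = y_n + z·[11/15·y_n + 4/15·y_{n+1}] ⇒ (1 − 4/15z)y_{n+1} = (1 + 11/15z)y_n
  R(z) = (1 + 11/15z)/(1 − 4/15z).

Solve |R(x)|<1 on ℝ⁻.
x=-0.45: |R|=0.5982
R=−1: 1+11/15x = −1+4/15x ⇒ -7/15x=2 ⇒ x=2/(-7/15)=-4.2857
Confirm numerically:
  x=-4.078: |R|=0.95356 <1
  x=-3.797: |R|=0.88668 <1
  x=-3.612: |R|=0.83985 <1
  x=-4.627: |R|=1.07130 >1
  x=-4.482: |R|=1.04173 >1
  x=-4.460: |R|=1.03715 >1
Interval (-4.2857, 0).

z∈(-4.2857,0).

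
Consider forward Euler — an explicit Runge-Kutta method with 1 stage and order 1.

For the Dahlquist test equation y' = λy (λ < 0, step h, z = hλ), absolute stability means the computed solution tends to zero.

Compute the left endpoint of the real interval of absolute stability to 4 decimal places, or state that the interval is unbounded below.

z* = -2.0000.

Test eqn y'=λy, z=hλ:
  order 1, 1-stage ⇒ R(z)=1+z
  (e.g. R(-1.24)=-0.24000, |R|=0.24000)

Boundary: |R(x)|=1, x<0.
x=-1.24: |R|=0.2400
|R(-1.18)|=0.1800 |R(-1.09)|=0.0900 |R(-0.81)|=0.1900
Bisect:
  x_lo=-2.5077 |R|=1.5077  x_hi=-0.2020 |R|=0.7980
  mid=-1.35485 |R|=0.35485 →hi
  mid=-1.93128 |R|=0.93128 →hi
  mid=-2.21950 |R|=1.21950 →lo
  mid=-2.07539 |R|=1.07539 →lo
  mid=-2.00334 |R|=1.00334 →lo
  mid=-1.96731 |R|=0.96731 →hi
  mid=-1.98532 |R|=0.98532 →hi
  mid=-1.99433 |R|=0.99433 →hi
  mid=-1.99883 |R|=0.99883 →hi
  ...
  [-2.00010,-1.99996] ⇒ x*=-2.0000
Interval (-2.0000, 0).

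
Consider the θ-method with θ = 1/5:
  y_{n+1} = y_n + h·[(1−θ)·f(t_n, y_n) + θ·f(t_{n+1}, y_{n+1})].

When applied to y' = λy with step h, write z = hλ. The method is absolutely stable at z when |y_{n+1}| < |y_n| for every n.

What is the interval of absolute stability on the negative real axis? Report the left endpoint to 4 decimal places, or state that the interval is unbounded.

Set f=λy, z=hλ:
  y_{n+1} = y_n + z·[4/5·y_n + 1/5·y_{n+1}] ⇒ (1 − 1/5z)y_{n+1} = (1 + 4/5z)y_n
  so R(z) = (1 + 4/5z)/(1 − 1/5z).

Find x<0 with |R(x)|<1.
x=-1.4: |R|=0.0937
R=−1: 1+4/5x = −1+1/5x ⇒ -3/5x=2 ⇒ x=2/(-3/5)=-3.3333
Confirm numerically:
  x=-3.038: |R|=0.88977 <1
  x=-2.260: |R|=0.55647 <1
  x=-1.958: |R|=0.40701 <1
  x=-3.907: |R|=1.19322 >1
  x=-3.676: |R|=1.11849 >1
So |R|<1 on (-3.3333, 0).

z∈(-3.3333,0).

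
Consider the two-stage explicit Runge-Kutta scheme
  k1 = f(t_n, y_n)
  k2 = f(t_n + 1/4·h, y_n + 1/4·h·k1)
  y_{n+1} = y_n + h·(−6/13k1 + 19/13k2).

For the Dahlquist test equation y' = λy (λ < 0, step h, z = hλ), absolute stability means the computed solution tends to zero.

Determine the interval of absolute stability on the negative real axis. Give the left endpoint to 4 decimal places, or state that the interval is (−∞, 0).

Test eqn y'=λy, z=hλ:
  k1=λy_n ⇒ h·k1=z·y_n;  k2=λ(1+1/4z)y_n ⇒ h·k2=z(1+1/4z)y_n
  y_{n+1}/y_n = 1 − 6/13z + 19/13z(1+1/4z) = 1 + z + 19/52z²
  so R(z) = 1 + z + 19/52z².

Find x<0 with |R(x)|<1.
x=-1.4: |R|=0.3162
R=1: x+19/52x²=0 ⇒ x=−52/19=-2.7368; min R=1−1/(4·19/52)=0.3158>−1
Confirm numerically:
  x=-2.576: |R|=0.84861 <1
  x=-2.466: |R|=0.75596 <1
  x=-1.368: |R|=0.31579 <1
  x=-3.335: |R|=1.72889 >1
  x=-2.869: |R|=1.13854 >1
Interval (-2.7368, 0).

z∈(-2.7368,0).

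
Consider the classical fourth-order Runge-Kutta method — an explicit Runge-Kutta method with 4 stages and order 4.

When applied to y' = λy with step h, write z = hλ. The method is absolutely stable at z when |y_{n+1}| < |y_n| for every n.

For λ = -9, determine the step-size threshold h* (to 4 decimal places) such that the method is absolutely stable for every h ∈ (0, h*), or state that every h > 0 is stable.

(-2.7853,0); λ=-9 ⇒ h* = 0.3095.

On y'=λy, z=hλ:
  order 4, 4-stage ⇒ R(z)=1+z+z^2/2+z^3/6+z^4/24
  (e.g. R(-0.66)=0.51779, |R|=0.51779)

Boundary: |R(x)|=1, x<0.
x=-0.66: |R|=0.5178
|R(-2.95)|=1.2781 |R(-2.16)|=0.4002 |R(-2.1)|=0.3718
Bisect:
  x_lo=-3.6714 |R|=3.3905  x_hi=-0.0999 |R|=0.9050
  mid=-1.88562 |R|=0.30150 →hi
  mid=-2.77849 |R|=0.98979 →hi
  mid=-3.22493 |R|=1.89200 →lo
  mid=-3.00171 |R|=1.37843 →lo
  mid=-2.89010 |R|=1.16986 →lo
  mid=-2.83430 |R|=1.07643 →lo
  mid=-2.80639 |R|=1.03228 →lo
  mid=-2.79244 |R|=1.01083 →lo
  mid=-2.78547 |R|=1.00026 →lo
  ...
  [-2.78547,-2.78525] ⇒ x*=-2.7853
Interval (-2.7853, 0).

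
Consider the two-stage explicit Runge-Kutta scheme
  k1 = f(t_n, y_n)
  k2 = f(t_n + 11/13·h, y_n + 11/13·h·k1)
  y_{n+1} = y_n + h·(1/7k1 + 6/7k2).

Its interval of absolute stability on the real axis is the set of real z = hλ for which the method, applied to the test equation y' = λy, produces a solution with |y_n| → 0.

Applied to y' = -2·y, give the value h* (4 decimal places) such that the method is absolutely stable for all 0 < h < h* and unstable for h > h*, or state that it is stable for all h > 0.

(-1.3788,0); λ=-2 ⇒ h* = (91/66)/2 = 0.6894.

With y'=λy (z=hλ):
  k1=λy_n ⇒ h·k1=z·y_n;  k2=λ(1+11/13z)y_n ⇒ h·k2=z(1+11/13z)y_n
  y_{n+1}/y_n = 1 + 1/7z + 6/7z(1+11/13z) = 1 + z + 66/91z²
  Hence R(z) = 1 + z + 66/91z².

Boundary: |R(x)|=1, x<0.
x=-1.31: |R|=0.9346
R=1: x+66/91x²=0 ⇒ x=−91/66=-1.3788; min R=1−1/(4·66/91)=0.6553>−1
Confirm numerically:
  x=-1.154: |R|=0.81186 <1
  x=-1.051: |R|=0.75014 <1
  x=-0.961: |R|=0.70881 <1
  x=-0.645: |R|=0.65673 <1
  x=-1.920: |R|=1.75365 >1
  x=-1.901: |R|=1.72000 >1
Stable set (-1.3788, 0).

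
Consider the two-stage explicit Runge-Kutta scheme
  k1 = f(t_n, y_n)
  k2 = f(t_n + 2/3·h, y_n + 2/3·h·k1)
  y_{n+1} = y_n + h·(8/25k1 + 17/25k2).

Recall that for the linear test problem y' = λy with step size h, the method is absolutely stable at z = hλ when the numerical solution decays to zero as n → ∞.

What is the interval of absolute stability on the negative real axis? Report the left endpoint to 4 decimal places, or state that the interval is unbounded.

z∈(-2.2059,0).

On y'=λy, z=hλ:
  k1=λy_n ⇒ h·k1=z·y_n;  k2=λ(1+2/3z)y_n ⇒ h·k2=z(1+2/3z)y_n
  y_{n+1}/y_n = 1 + 8/25z + 17/25z(1+2/3z) = 1 + z + 34/75z²
  so R(z) = 1 + z + 34/75z².

Find x<0 with |R(x)|<1.
x=-0.66: |R|=0.5375
R=1: x+34/75x²=0 ⇒ x=−75/34=-2.2059; min R=1−1/(4·34/75)=0.4485>−1
Confirm numerically:
  x=-1.985: |R|=0.80124 <1
  x=-1.964: |R|=0.78464 <1
  x=-1.048: |R|=0.44990 <1
  x=-0.998: |R|=0.45352 <1
  x=-2.679: |R|=1.57459 >1
  x=-2.350: |R|=1.15353 >1
So |R|<1 on (-2.2059, 0).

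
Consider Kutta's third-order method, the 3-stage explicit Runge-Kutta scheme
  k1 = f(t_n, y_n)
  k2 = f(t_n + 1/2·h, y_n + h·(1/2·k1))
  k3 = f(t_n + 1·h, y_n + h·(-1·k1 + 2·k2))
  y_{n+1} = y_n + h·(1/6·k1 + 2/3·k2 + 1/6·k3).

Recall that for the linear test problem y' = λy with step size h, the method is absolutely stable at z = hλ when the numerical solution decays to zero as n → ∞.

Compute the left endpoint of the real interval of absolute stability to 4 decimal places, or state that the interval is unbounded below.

z* = -2.5127.

Test eqn y'=λy, z=hλ:
  order 3, 3-stage ⇒ R(z)=1+z+z^2/2+z^3/6
  (e.g. R(-0.61)=0.53822, |R|=0.53822)

Need |R(x)|<1, x<0.
x=-0.61: |R|=0.5382
|R(-2.18)|=0.5305 |R(-1.84)|=0.1855 |R(-0.98)|=0.3433
Bisect:
  x_lo=-3.2914 |R|=2.8175  x_hi=-0.3570 |R|=0.6991
  mid=-1.82422 |R|=0.17210 →hi
  mid=-2.55781 |R|=1.07565 →lo
  mid=-2.19102 |R|=0.54375 →hi
  mid=-2.37441 |R|=0.78659 →hi
  mid=-2.46611 |R|=0.92495 →hi
  mid=-2.51196 |R|=0.99871 →hi
  mid=-2.53489 |R|=1.03677 →lo
  ...
  [-2.51286,-2.51268] ⇒ x*=-2.5127
Interval (-2.5127, 0).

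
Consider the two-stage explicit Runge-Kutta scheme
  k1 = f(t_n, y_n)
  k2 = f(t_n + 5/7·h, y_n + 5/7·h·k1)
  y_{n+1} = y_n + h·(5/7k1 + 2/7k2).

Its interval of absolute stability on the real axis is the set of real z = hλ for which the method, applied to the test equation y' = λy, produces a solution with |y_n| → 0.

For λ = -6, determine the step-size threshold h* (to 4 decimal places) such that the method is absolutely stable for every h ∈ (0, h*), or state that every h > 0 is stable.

(-4.9000,0); λ=-6 ⇒ h* = (49/10)/6 = 0.8167.

Set f=λy, z=hλ:
  k1=λy_n ⇒ h·k1=z·y_n;  k2=λ(1+5/7z)y_n ⇒ h·k2=z(1+5/7z)y_n
  y_{n+1}/y_n = 1 + 5/7z + 2/7z(1+5/7z) = 1 + z + 10/49z²
  so R(z) = 1 + z + 10/49z².

Find x<0 with |R(x)|<1.
x=-0.33: |R|=0.6922
R=1: x+10/49x²=0 ⇒ x=−49/10=-4.9000; min R=1−1/(4·10/49)=-0.2250>−1
Confirm numerically:
  x=-3.831: |R|=0.16422 <1
  x=-3.325: |R|=0.06875 <1
  x=-2.473: |R|=0.22489 <1
  x=-2.106: |R|=0.20085 <1
  x=-5.007: |R|=1.10934 >1
  x=-4.935: |R|=1.03525 >1
  x=-4.933: |R|=1.03322 >1
Interval (-4.9000, 0).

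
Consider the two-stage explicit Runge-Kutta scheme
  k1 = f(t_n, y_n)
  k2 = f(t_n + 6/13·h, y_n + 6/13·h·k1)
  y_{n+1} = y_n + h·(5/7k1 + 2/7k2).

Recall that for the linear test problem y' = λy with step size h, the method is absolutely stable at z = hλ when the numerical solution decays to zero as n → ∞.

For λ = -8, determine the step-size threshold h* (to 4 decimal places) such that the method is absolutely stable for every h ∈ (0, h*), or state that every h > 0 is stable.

(-7.5833,0); λ=-8 ⇒ h* = (91/12)/8 = 0.9479.

Test eqn y'=λy, z=hλ:
  k1=λy_n ⇒ h·k1=z·y_n;  k2=λ(1+6/13z)y_n ⇒ h·k2=z(1+6/13z)y_n
  y_{n+1}/y_n = 1 + 5/7z + 2/7z(1+6/13z) = 1 + z + 12/91z²
  R(z) = 1 + z + 12/91z².

Boundary: |R(x)|=1, x<0.
x=-1.59: |R|=0.2566
R=1: x+12/91x²=0 ⇒ x=−91/12=-7.5833; min R=1−1/(4·12/91)=-0.8958>−1
Confirm numerically:
  x=-7.243: |R|=0.67494 <1
  x=-7.020: |R|=0.47851 <1
  x=-6.538: |R|=0.09876 <1
  x=-3.771: |R|=0.89578 <1
  x=-8.123: |R|=1.57807 >1
  x=-7.842: |R|=1.26749 >1
  x=-7.638: |R|=1.05506 >1
Stable set (-7.5833, 0).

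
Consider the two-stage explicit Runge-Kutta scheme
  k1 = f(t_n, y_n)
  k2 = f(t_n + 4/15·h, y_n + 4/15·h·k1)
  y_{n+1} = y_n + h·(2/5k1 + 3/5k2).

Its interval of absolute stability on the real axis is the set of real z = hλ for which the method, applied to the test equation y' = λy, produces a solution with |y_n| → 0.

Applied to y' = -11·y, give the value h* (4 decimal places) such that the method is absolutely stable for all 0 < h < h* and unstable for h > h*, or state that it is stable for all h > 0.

(-6.2500,0); λ=-11 ⇒ h* = (25/4)/11 = 0.5682.

On y'=λy, z=hλ:
  k1=λy_n ⇒ h·k1=z·y_n;  k2=λ(1+4/15z)y_n ⇒ h·k2=z(1+4/15z)y_n
  y_{n+1}/y_n = 1 + 2/5z + 3/5z(1+4/15z) = 1 + z + 4/25z²
  R(z) = 1 + z + 4/25z².

Boundary: |R(x)|=1, x<0.
x=-1.6: |R|=0.1904
R=1: x+4/25x²=0 ⇒ x=−25/4=-6.2500; min R=1−1/(4·4/25)=-0.5625>−1
Confirm numerically:
  x=-5.003: |R|=0.00180 <1
  x=-4.320: |R|=0.33402 <1
  x=-2.647: |R|=0.52594 <1
  x=-6.823: |R|=1.62553 >1
  x=-6.485: |R|=1.24384 >1
  x=-6.324: |R|=1.07488 >1
Stable set (-6.2500, 0).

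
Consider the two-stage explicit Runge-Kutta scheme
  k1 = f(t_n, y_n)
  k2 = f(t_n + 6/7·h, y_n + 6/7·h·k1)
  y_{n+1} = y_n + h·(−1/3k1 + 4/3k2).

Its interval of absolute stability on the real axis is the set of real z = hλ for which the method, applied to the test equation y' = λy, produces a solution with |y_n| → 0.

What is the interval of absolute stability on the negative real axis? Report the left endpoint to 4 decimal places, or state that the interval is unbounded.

Test eqn y'=λy, z=hλ:
  k1=λy_n ⇒ h·k1=z·y_n;  k2=λ(1+6/7z)y_n ⇒ h·k2=z(1+6/7z)y_n
  y_{n+1}/y_n = 1 − 1/3z + 4/3z(1+6/7z) = 1 + z + 8/7z²
  so R(z) = 1 + z + 8/7z².

Boundary: |R(x)|=1, x<0.
x=-0.51: |R|=0.7873
R=1: x+8/7x²=0 ⇒ x=−7/8=-0.8750; min R=1−1/(4·8/7)=0.7812>−1
Confirm numerically:
  x=-0.719: |R|=0.87181 <1
  x=-0.708: |R|=0.86487 <1
  x=-0.425: |R|=0.78143 <1
  x=-0.361: |R|=0.78794 <1
  x=-1.448: |R|=1.94823 >1
  x=-1.009: |R|=1.15452 >1
  x=-0.930: |R|=1.05846 >1
So |R|<1 on (-0.8750, 0).

(-0.8750, 0).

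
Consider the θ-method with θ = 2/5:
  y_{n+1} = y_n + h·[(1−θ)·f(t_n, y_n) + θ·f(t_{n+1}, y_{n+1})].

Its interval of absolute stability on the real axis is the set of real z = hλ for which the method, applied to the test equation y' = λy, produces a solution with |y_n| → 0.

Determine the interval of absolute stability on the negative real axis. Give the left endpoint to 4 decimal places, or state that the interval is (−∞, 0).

z∈(-10.0000,0).

Test eqn y'=λy, z=hλ:
  y_{n+1} = y_n + z·[3/5·y_n + 2/5·y_{n+1}] ⇒ (1 − 2/5z)y_{n+1} = (1 + 3/5z)y_n
  Hence R(z) = (1 + 3/5z)/(1 − 2/5z).

Find x<0 with |R(x)|<1.
x=-1.79: |R|=0.0431
R=−1: 1+3/5x = −1+2/5x ⇒ -1/5x=2 ⇒ x=2/(-1/5)=-10.0000
Confirm numerically:
  x=-6.797: |R|=0.82774 <1
  x=-5.180: |R|=0.68620 <1
  x=-4.598: |R|=0.61947 <1
  x=-10.474: |R|=1.01827 >1
  x=-10.331: |R|=1.01290 >1
  x=-10.138: |R|=1.00546 >1
Interval (-10.0000, 0).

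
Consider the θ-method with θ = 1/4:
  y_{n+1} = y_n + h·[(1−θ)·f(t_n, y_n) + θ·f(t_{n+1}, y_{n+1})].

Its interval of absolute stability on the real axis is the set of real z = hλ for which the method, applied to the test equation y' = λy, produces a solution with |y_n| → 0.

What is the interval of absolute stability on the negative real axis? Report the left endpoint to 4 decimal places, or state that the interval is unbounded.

(-4.0000, 0).

Set f=λy, z=hλ:
  y_{n+1} = y_n + z·[3/4·y_n + 1/4·y_{n+1}] ⇒ (1 − 1/4z)y_{n+1} = (1 + 3/4z)y_n
  R(z) = (1 + 3/4z)/(1 − 1/4z).

Solve |R(x)|<1 on ℝ⁻.
x=-1.51: |R|=0.0962
R=−1: 1+3/4x = −1+1/4x ⇒ -1/2x=2 ⇒ x=2/(-1/2)=-4.0000
Confirm numerically:
  x=-3.063: |R|=0.73467 <1
  x=-3.056: |R|=0.73243 <1
  x=-1.908: |R|=0.29181 <1
  x=-4.452: |R|=1.10696 >1
  x=-4.171: |R|=1.04186 >1
  x=-4.085: |R|=1.02103 >1
Interval (-4.0000, 0).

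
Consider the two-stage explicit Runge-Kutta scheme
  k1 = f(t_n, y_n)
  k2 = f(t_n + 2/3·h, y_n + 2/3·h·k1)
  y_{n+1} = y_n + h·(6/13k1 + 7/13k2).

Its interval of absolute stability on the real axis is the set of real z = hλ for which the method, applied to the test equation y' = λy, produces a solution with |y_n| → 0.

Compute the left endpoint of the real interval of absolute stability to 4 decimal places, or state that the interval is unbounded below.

z* = -2.7857.

Set f=λy, z=hλ:
  k1=λy_n ⇒ h·k1=z·y_n;  k2=λ(1+2/3z)y_n ⇒ h·k2=z(1+2/3z)y_n
  y_{n+1}/y_n = 1 + 6/13z + 7/13z(1+2/3z) = 1 + z + 14/39z²
  ⇒ R(z) = 1 + z + 14/39z².

Find x<0 with |R(x)|<1.
x=-0.8: |R|=0.4297
R=1: x+14/39x²=0 ⇒ x=−39/14=-2.7857; min R=1−1/(4·14/39)=0.3036>−1
Confirm numerically:
  x=-2.676: |R|=0.89461 <1
  x=-1.940: |R|=0.41104 <1
  x=-1.786: |R|=0.35905 <1
  x=-1.352: |R|=0.30417 <1
  x=-3.381: |R|=1.72249 >1
  x=-3.086: |R|=1.33265 >1
  x=-2.851: |R|=1.06682 >1
So |R|<1 on (-2.7857, 0).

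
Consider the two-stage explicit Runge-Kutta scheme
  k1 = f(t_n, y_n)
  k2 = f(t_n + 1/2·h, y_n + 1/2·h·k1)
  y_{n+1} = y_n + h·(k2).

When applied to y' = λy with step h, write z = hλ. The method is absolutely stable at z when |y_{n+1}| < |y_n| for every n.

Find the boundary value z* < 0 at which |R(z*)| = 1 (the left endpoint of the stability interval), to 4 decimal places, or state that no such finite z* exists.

z* = -2.0000.

Test eqn y'=λy, z=hλ:
  k1=λy_n ⇒ h·k1=z·y_n;  k2=λ(1+1/2z)y_n ⇒ h·k2=z(1+1/2z)y_n
  y_{n+1}/y_n = 1 + z(1+1/2z) = 1 + z + 1/2z²
  ⇒ R(z) = 1 + z + 1/2z².

Need |R(x)|<1, x<0.
x=-1.12: |R|=0.5072
R=1: x+1/2x²=0 ⇒ x=−2=-2.0000; min R=1−1/(4·1/2)=0.5000>−1
Confirm numerically:
  x=-1.718: |R|=0.75776 <1
  x=-1.653: |R|=0.71320 <1
  x=-1.144: |R|=0.51037 <1
  x=-0.862: |R|=0.50952 <1
  x=-2.568: |R|=1.72931 >1
  x=-2.514: |R|=1.64610 >1
Stable set (-2.0000, 0).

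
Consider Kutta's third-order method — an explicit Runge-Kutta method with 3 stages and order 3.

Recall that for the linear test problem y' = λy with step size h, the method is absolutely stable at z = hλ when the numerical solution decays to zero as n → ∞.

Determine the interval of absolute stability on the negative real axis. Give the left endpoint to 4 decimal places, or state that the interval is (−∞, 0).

(-2.5127, 0).

Test eqn y'=λy, z=hλ:
  order 3, 3-stage ⇒ R(z)=1+z+z^2/2+z^3/6
  (e.g. R(-1.53)=0.04352, |R|=0.04352)

Boundary: |R(x)|=1, x<0.
x=-1.53: |R|=0.0435
|R(-2.37)|=0.7802 |R(-1.9)|=0.2382 |R(-1.28)|=0.1897
Bisect:
  x_lo=-3.1281 |R|=2.3369  x_hi=-0.3208 |R|=0.7252
  mid=-1.72441 |R|=0.09223 →hi
  mid=-2.42624 |R|=0.86332 →hi
  mid=-2.77715 |R|=1.49070 →lo
  mid=-2.60170 |R|=1.15236 →lo
  mid=-2.51397 |R|=1.00201 →lo
  mid=-2.47010 |R|=0.93125 →hi
  mid=-2.49204 |R|=0.96627 →hi
  mid=-2.50300 |R|=0.98405 →hi
  ...
  [-2.51277,-2.51260] ⇒ x*=-2.5127
Stable set (-2.5127, 0).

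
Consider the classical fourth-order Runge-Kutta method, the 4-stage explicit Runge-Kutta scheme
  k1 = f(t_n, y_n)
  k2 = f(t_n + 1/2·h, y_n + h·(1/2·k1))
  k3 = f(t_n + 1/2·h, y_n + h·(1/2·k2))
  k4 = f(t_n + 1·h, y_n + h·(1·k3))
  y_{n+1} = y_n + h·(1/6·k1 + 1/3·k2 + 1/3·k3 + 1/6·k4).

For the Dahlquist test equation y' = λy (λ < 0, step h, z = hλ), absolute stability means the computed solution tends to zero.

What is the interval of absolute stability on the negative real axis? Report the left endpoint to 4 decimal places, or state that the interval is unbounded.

On y'=λy, z=hλ:
  order 4, 4-stage ⇒ R(z)=1+z+z^2/2+z^3/6+z^4/24
  (e.g. R(-1.04)=0.36207, |R|=0.36207)

Find x<0 with |R(x)|<1.
x=-1.04: |R|=0.3621
|R(-3.13)|=1.6569 |R(-0.99)|=0.3784 |R(-0.85)|=0.4306
Bisect:
  x_lo=-3.6055 |R|=3.1238  x_hi=-0.2227 |R|=0.8004
  mid=-1.91407 |R|=0.30828 →hi
  mid=-2.75977 |R|=0.96219 →hi
  mid=-3.18262 |R|=1.78400 →lo
  mid=-2.97119 |R|=1.31842 →lo
  mid=-2.86548 |R|=1.12778 →lo
  mid=-2.81263 |R|=1.04200 →lo
  mid=-2.78620 |R|=1.00136 →lo
  ...
  [-2.78537,-2.78516] ⇒ x*=-2.7853
So |R|<1 on (-2.7853, 0).

(-2.7853, 0).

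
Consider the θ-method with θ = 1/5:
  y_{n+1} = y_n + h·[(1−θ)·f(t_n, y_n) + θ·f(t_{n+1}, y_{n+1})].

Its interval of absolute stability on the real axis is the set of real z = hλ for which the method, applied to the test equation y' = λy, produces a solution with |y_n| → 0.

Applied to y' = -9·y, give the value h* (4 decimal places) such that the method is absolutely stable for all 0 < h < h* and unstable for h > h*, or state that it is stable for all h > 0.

(-3.3333,0); λ=-9 ⇒ h* = (10/3)/9 = 0.3704.

Set f=λy, z=hλ:
  y_{n+1} = y_n + z·[4/5·y_n + 1/5·y_{n+1}] ⇒ (1 − 1/5z)y_{n+1} = (1 + 4/5z)y_n
  ⇒ R(z) = (1 + 4/5z)/(1 − 1/5z).

Find x<0 with |R(x)|<1.
x=-1.74: |R|=0.2908
R=−1: 1+4/5x = −1+1/5x ⇒ -3/5x=2 ⇒ x=2/(-3/5)=-3.3333
Confirm numerically:
  x=-2.579: |R|=0.70141 <1
  x=-1.913: |R|=0.38363 <1
  x=-1.625: |R|=0.22642 <1
  x=-1.362: |R|=0.07042 <1
  x=-3.783: |R|=1.15359 >1
  x=-3.695: |R|=1.12478 >1
  x=-3.363: |R|=1.01064 >1
Stable set (-3.3333, 0).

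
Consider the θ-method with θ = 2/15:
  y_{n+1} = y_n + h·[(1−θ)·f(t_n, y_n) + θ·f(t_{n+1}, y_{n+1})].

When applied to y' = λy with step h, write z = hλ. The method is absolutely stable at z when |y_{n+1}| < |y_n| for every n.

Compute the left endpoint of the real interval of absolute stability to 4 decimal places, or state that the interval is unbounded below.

On y'=λy, z=hλ:
  y_{n+1} = y_n + z·[13/15·y_n + 2/15·y_{n+1}] ⇒ (1 − 2/15z)y_{n+1} = (1 + 13/15z)y_n
  Hence R(z) = (1 + 13/15z)/(1 − 2/15z).

Need |R(x)|<1, x<0.
x=-1.67: |R|=0.3659
R=−1: 1+13/15x = −1+2/15x ⇒ -11/15x=2 ⇒ x=2/(-11/15)=-2.7273
Confirm numerically:
  x=-2.441: |R|=0.84162 <1
  x=-2.204: |R|=0.70342 <1
  x=-1.836: |R|=0.47494 <1
  x=-1.675: |R|=0.36921 <1
  x=-3.125: |R|=1.20588 >1
  x=-3.099: |R|=1.19290 >1
  x=-3.072: |R|=1.17934 >1
Stable set (-2.7273, 0).

left endpoint -2.7273.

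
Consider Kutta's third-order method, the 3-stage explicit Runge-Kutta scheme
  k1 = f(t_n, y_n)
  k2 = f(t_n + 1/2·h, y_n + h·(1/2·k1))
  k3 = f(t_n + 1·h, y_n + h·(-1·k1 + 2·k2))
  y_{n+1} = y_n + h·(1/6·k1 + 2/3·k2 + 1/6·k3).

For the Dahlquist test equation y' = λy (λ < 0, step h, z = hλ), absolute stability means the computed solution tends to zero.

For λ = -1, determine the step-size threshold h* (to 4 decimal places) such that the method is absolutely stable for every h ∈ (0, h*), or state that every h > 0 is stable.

Set f=λy, z=hλ:
  order 3, 3-stage ⇒ R(z)=1+z+z^2/2+z^3/6
  (e.g. R(-1.04)=0.31332, |R|=0.31332)

Need |R(x)|<1, x<0.
x=-1.04: |R|=0.3133
|R(-2.65)|=1.2404 |R(-1.7)|=0.0738 |R(-0.53)|=0.5856
Bisect:
  x_lo=-3.2738 |R|=2.7630  x_hi=-0.2191 |R|=0.8032
  mid=-1.74645 |R|=0.10921 →hi
  mid=-2.51014 |R|=0.99572 →hi
  mid=-2.89198 |R|=1.74141 →lo
  mid=-2.70106 |R|=1.33756 →lo
  mid=-2.60560 |R|=1.15932 →lo
  mid=-2.55787 |R|=1.07575 →lo
  mid=-2.53400 |R|=1.03529 →lo
  mid=-2.52207 |R|=1.01540 →lo
  ...
  [-2.51275,-2.51256] ⇒ x*=-2.5127
Stable set (-2.5127, 0).

(-2.5127,0); λ=-1 ⇒ h* = 2.5127.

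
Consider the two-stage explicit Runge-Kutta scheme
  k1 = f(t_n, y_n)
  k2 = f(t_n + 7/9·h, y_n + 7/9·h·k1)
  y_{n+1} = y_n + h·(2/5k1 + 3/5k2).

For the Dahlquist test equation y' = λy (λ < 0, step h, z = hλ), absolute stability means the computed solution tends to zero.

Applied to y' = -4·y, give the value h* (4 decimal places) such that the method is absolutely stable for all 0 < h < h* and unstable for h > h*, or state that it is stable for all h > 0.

(-2.1429,0); λ=-4 ⇒ h* = (15/7)/4 = 0.5357.

Test eqn y'=λy, z=hλ:
  k1=λy_n ⇒ h·k1=z·y_n;  k2=λ(1+7/9z)y_n ⇒ h·k2=z(1+7/9z)y_n
  y_{n+1}/y_n = 1 + 2/5z + 3/5z(1+7/9z) = 1 + z + 7/15z²
  ⇒ R(z) = 1 + z + 7/15z².

Need |R(x)|<1, x<0.
x=-1.38: |R|=0.5087
R=1: x+7/15x²=0 ⇒ x=−15/7=-2.1429; min R=1−1/(4·7/15)=0.4643>−1
Confirm numerically:
  x=-2.036: |R|=0.89847 <1
  x=-1.873: |R|=0.76413 <1
  x=-1.734: |R|=0.66915 <1
  x=-1.475: |R|=0.54029 <1
  x=-2.378: |R|=1.26095 >1
  x=-2.209: |R|=1.06818 >1
Stable set (-2.1429, 0).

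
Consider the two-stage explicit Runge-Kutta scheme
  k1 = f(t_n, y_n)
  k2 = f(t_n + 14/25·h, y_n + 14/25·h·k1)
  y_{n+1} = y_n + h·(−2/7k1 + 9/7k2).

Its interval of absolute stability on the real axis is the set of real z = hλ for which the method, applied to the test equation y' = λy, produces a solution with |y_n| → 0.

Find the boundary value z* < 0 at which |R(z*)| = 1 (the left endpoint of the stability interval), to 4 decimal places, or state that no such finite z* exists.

Test eqn y'=λy, z=hλ:
  k1=λy_n ⇒ h·k1=z·y_n;  k2=λ(1+14/25z)y_n ⇒ h·k2=z(1+14/25z)y_n
  y_{n+1}/y_n = 1 − 2/7z + 9/7z(1+14/25z) = 1 + z + 18/25z²
  so R(z) = 1 + z + 18/25z².

Find x<0 with |R(x)|<1.
x=-0.63: |R|=0.6558
R=1: x+18/25x²=0 ⇒ x=−25/18=-1.3889; min R=1−1/(4·18/25)=0.6528>−1
Confirm numerically:
  x=-1.192: |R|=0.83102 <1
  x=-1.114: |R|=0.77952 <1
  x=-1.017: |R|=0.72769 <1
  x=-0.794: |R|=0.65991 <1
  x=-1.946: |R|=1.78058 >1
  x=-1.607: |R|=1.25236 >1
  x=-1.527: |R|=1.15184 >1
Interval (-1.3889, 0).

left endpoint -1.3889.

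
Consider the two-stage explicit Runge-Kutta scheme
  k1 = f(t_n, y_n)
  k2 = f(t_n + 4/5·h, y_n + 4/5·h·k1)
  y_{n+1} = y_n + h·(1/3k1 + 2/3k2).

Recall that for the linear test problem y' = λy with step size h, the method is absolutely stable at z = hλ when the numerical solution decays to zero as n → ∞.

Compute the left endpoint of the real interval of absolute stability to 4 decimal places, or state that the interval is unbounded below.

left endpoint -1.8750.

Set f=λy, z=hλ:
  k1=λy_n ⇒ h·k1=z·y_n;  k2=λ(1+4/5z)y_n ⇒ h·k2=z(1+4/5z)y_n
  y_{n+1}/y_n = 1 + 1/3z + 2/3z(1+4/5z) = 1 + z + 8/15z²
  so R(z) = 1 + z + 8/15z².

Solve |R(x)|<1 on ℝ⁻.
x=-1.12: |R|=0.5490
R=1: x+8/15x²=0 ⇒ x=−15/8=-1.8750; min R=1−1/(4·8/15)=0.5312>−1
Confirm numerically:
  x=-1.850: |R|=0.97533 <1
  x=-1.778: |R|=0.90802 <1
  x=-1.477: |R|=0.68648 <1
  x=-1.377: |R|=0.63427 <1
  x=-2.206: |R|=1.38943 >1
  x=-2.178: |R|=1.35196 >1
  x=-2.011: |R|=1.14586 >1
So |R|<1 on (-1.8750, 0).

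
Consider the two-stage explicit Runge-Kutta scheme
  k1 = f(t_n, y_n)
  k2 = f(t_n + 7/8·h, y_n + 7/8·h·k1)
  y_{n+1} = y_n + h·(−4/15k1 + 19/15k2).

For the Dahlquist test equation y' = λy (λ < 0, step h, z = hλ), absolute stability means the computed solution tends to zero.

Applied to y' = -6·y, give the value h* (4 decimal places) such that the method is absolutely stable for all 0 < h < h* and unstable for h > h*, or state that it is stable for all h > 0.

(-0.9023,0); λ=-6 ⇒ h* = (120/133)/6 = 0.1504.

Test eqn y'=λy, z=hλ:
  k1=λy_n ⇒ h·k1=z·y_n;  k2=λ(1+7/8z)y_n ⇒ h·k2=z(1+7/8z)y_n
  y_{n+1}/y_n = 1 − 4/15z + 19/15z(1+7/8z) = 1 + z + 133/120z²
  Hence R(z) = 1 + z + 133/120z².

Solve |R(x)|<1 on ℝ⁻.
x=-1.6: |R|=2.2373
R=1: x+133/120x²=0 ⇒ x=−120/133=-0.9023; min R=1−1/(4·133/120)=0.7744>−1
Confirm numerically:
  x=-0.841: |R|=0.94290 <1
  x=-0.615: |R|=0.80420 <1
  x=-0.462: |R|=0.77457 <1
  x=-1.405: |R|=1.78288 >1
  x=-1.326: |R|=1.62276 >1
Interval (-0.9023, 0).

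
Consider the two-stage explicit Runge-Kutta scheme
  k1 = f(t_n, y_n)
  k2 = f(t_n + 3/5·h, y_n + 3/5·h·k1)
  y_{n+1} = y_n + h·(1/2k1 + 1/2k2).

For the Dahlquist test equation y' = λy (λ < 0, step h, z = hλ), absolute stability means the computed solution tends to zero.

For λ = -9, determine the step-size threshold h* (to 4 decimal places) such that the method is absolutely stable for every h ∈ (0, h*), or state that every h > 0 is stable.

(-3.3333,0); λ=-9 ⇒ h* = (10/3)/9 = 0.3704.

On y'=λy, z=hλ:
  k1=λy_n ⇒ h·k1=z·y_n;  k2=λ(1+3/5z)y_n ⇒ h·k2=z(1+3/5z)y_n
  y_{n+1}/y_n = 1 + 1/2z + 1/2z(1+3/5z) = 1 + z + 3/10z²
  so R(z) = 1 + z + 3/10z².

Solve |R(x)|<1 on ℝ⁻.
x=-1.5: |R|=0.1750
R=1: x+3/10x²=0 ⇒ x=−10/3=-3.3333; min R=1−1/(4·3/10)=0.1667>−1
Confirm numerically:
  x=-2.562: |R|=0.40715 <1
  x=-2.375: |R|=0.31719 <1
  x=-2.351: |R|=0.30716 <1
  x=-1.400: |R|=0.18800 <1
  x=-3.861: |R|=1.61120 >1
  x=-3.643: |R|=1.33843 >1
Interval (-3.3333, 0).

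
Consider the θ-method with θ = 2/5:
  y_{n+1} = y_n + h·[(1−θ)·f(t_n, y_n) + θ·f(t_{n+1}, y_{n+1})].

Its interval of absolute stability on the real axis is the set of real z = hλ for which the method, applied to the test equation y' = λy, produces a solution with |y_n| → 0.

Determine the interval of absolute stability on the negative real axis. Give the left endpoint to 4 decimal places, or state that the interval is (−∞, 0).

(-10.0000, 0).

Test eqn y'=λy, z=hλ:
  y_{n+1} = y_n + z·[3/5·y_n + 2/5·y_{n+1}] ⇒ (1 − 2/5z)y_{n+1} = (1 + 3/5z)y_n
  so R(z) = (1 + 3/5z)/(1 − 2/5z).

Boundary: |R(x)|=1, x<0.
x=-1.78: |R|=0.0397
R=−1: 1+3/5x = −1+2/5x ⇒ -1/5x=2 ⇒ x=2/(-1/5)=-10.0000
Confirm numerically:
  x=-8.768: |R|=0.94533 <1
  x=-5.750: |R|=0.74242 <1
  x=-5.559: |R|=0.72447 <1
  x=-5.517: |R|=0.72041 <1
  x=-10.529: |R|=1.02030 >1
  x=-10.508: |R|=1.01953 >1
  x=-10.499: |R|=1.01919 >1
Interval (-10.0000, 0).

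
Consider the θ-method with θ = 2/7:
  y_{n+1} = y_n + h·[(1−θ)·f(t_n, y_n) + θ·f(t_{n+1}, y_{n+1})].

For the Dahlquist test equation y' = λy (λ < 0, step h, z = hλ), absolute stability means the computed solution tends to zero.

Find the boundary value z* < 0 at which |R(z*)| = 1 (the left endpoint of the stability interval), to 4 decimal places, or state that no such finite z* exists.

Test eqn y'=λy, z=hλ:
  y_{n+1} = y_n + z·[5/7·y_n + 2/7·y_{n+1}] ⇒ (1 − 2/7z)y_{n+1} = (1 + 5/7z)y_n
  ⇒ R(z) = (1 + 5/7z)/(1 − 2/7z).

Find x<0 with |R(x)|<1.
x=-1.77: |R|=0.1755
R=−1: 1+5/7x = −1+2/7x ⇒ -3/7x=2 ⇒ x=2/(-3/7)=-4.6667
Confirm numerically:
  x=-4.376: |R|=0.94464 <1
  x=-3.505: |R|=0.75125 <1
  x=-3.264: |R|=0.68894 <1
  x=-5.141: |R|=1.08234 >1
  x=-5.036: |R|=1.06490 >1
So |R|<1 on (-4.6667, 0).

left endpoint -4.6667.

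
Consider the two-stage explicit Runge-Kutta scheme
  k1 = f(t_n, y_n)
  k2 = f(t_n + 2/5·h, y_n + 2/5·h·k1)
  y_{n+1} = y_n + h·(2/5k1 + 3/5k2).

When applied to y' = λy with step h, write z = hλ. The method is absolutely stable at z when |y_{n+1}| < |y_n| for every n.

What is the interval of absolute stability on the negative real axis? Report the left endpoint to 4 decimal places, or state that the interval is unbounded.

(-4.1667, 0).

Set f=λy, z=hλ:
  k1=λy_n ⇒ h·k1=z·y_n;  k2=λ(1+2/5z)y_n ⇒ h·k2=z(1+2/5z)y_n
  y_{n+1}/y_n = 1 + 2/5z + 3/5z(1+2/5z) = 1 + z + 6/25z²
  R(z) = 1 + z + 6/25z².

Boundary: |R(x)|=1, x<0.
x=-1.65: |R|=0.0034
R=1: x+6/25x²=0 ⇒ x=−25/6=-4.1667; min R=1−1/(4·6/25)=-0.0417>−1
Confirm numerically:
  x=-3.143: |R|=0.22783 <1
  x=-3.039: |R|=0.17753 <1
  x=-2.535: |R|=0.00729 <1
  x=-1.921: |R|=0.03534 <1
  x=-4.620: |R|=1.50266 >1
  x=-4.456: |R|=1.30942 >1
  x=-4.328: |R|=1.16758 >1
Interval (-4.1667, 0).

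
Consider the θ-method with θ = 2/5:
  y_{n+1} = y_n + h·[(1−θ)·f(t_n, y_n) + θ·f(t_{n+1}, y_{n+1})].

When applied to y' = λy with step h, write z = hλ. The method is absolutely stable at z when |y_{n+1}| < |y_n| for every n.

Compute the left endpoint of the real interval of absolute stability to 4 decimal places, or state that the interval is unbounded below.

z* = -10.0000.

Set f=λy, z=hλ:
  y_{n+1} = y_n + z·[3/5·y_n + 2/5·y_{n+1}] ⇒ (1 − 2/5z)y_{n+1} = (1 + 3/5z)y_n
  R(z) = (1 + 3/5z)/(1 − 2/5z).

Find x<0 with |R(x)|<1.
x=-0.63: |R|=0.4968
R=−1: 1+3/5x = −1+2/5x ⇒ -1/5x=2 ⇒ x=2/(-1/5)=-10.0000
Confirm numerically:
  x=-7.971: |R|=0.90311 <1
  x=-6.057: |R|=0.76960 <1
  x=-4.077: |R|=0.54972 <1
  x=-10.458: |R|=1.01767 >1
  x=-10.087: |R|=1.00346 >1
Interval (-10.0000, 0).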